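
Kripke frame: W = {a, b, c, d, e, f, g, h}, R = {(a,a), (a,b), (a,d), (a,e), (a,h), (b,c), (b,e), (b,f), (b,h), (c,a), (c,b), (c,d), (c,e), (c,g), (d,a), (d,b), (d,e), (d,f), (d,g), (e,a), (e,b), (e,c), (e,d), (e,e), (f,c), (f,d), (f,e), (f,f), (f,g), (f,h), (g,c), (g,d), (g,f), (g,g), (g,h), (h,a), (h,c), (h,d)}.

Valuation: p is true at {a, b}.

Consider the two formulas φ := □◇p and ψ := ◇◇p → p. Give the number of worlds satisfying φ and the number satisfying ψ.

1 and 2

For □◇p:
a: successors {a, b, d, e, h}; ◇p there: a:T, b:F, d:T, e:T, h:T. ✗
b: successors {c, e, f, h}; ◇p there: c:T, e:T, f:F, h:T. ✗
c: successors {a, b, d, e, g}; ◇p there: a:T, b:F, d:T, e:T, g:F. ✗
d: successors {a, b, e, f, g}; ◇p there: a:T, b:F, e:T, f:F, g:F. ✗
e: successors {a, b, c, d, e}; ◇p there: a:T, b:F, c:T, d:T, e:T. ✗
f: successors {c, d, e, f, g, h}; ◇p there: c:T, d:T, e:T, f:F, g:F, h:T. ✗
g: successors {c, d, f, g, h}; ◇p there: c:T, d:T, f:F, g:F, h:T. ✗
h: successors {a, c, d}; ◇p there: a:T, c:T, d:T. ✓
— 1 world.
For ◇◇p → p:
a: ◇◇p is T, p is T. ✓
b: ◇◇p is T, p is T. ✓
c: ◇◇p is T, p is F. ✗
d: ◇◇p is T, p is F. ✗
e: ◇◇p is T, p is F. ✗
f: ◇◇p is T, p is F. ✗
g: ◇◇p is T, p is F. ✗
h: ◇◇p is T, p is F. ✗
— 2 worlds.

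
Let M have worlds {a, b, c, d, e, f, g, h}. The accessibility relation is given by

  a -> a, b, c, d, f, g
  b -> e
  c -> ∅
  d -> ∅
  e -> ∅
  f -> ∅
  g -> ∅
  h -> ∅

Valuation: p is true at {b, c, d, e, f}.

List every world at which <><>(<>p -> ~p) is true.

{a}

a: successors {a, b, c, d, f, g}; <>(<>p -> ~p) there: a:T, b:T, c:F, d:F, f:F, g:F. ✓
b: successors {e}; <>(<>p -> ~p) there: e:F. ✗
c: no successors, so <><>(<>p -> ~p) fails. ✗
d: no successors, so <><>(<>p -> ~p) fails. ✗
e: no successors, so <><>(<>p -> ~p) fails. ✗
f: no successors, so <><>(<>p -> ~p) fails. ✗
g: no successors, so <><>(<>p -> ~p) fails. ✗
h: no successors, so <><>(<>p -> ~p) fails. ✗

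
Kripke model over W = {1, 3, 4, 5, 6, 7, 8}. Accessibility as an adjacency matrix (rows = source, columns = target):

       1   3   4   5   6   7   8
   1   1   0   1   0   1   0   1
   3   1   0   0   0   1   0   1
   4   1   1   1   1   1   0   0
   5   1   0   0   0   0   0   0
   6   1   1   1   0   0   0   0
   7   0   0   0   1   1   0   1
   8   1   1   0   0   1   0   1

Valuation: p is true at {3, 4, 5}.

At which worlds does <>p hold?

1: successors {1, 4, 6, 8}; p there: 1:F, 4:T, 6:F, 8:F. ✓
3: successors {1, 6, 8}; p there: 1:F, 6:F, 8:F. ✗
4: successors {1, 3, 4, 5, 6}; p there: 1:F, 3:T, 4:T, 5:T, 6:F. ✓
5: successors {1}; p there: 1:F. ✗
6: successors {1, 3, 4}; p there: 1:F, 3:T, 4:T. ✓
7: successors {5, 6, 8}; p there: 5:T, 6:F, 8:F. ✓
8: successors {1, 3, 6, 8}; p there: 1:F, 3:T, 6:F, 8:F. ✓

{1, 4, 6, 7, 8}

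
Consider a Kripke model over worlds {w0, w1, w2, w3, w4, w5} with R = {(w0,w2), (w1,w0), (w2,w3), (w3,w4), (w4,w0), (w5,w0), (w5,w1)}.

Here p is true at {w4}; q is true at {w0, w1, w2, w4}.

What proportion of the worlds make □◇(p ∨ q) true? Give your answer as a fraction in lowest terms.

w0: successors {w2}; ◇(p ∨ q) there: w2:F. ✗
w1: successors {w0}; ◇(p ∨ q) there: w0:T. ✓
w2: successors {w3}; ◇(p ∨ q) there: w3:T. ✓
w3: successors {w4}; ◇(p ∨ q) there: w4:T. ✓
w4: successors {w0}; ◇(p ∨ q) there: w0:T. ✓
w5: successors {w0, w1}; ◇(p ∨ q) there: w0:T, w1:T. ✓
That's 5 of 6 worlds, so 5/6.

5/6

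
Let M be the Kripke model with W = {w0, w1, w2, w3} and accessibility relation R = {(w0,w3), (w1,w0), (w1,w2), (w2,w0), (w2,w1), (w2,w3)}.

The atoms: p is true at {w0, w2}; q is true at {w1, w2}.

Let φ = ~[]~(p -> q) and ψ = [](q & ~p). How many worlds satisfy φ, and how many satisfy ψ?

3 and 1

For ~[]~(p -> q):
w0: []~(p -> q) is F. ✓
w1: []~(p -> q) is F. ✓
w2: []~(p -> q) is F. ✓
w3: []~(p -> q) is T. ✗
— 3 worlds.
For [](q & ~p):
w0: successors {w3}; q & ~p there: w3:F. ✗
w1: successors {w0, w2}; q & ~p there: w0:F, w2:F. ✗
w2: successors {w0, w1, w3}; q & ~p there: w0:F, w1:T, w3:F. ✗
w3: no successors, so [](q & ~p) holds vacuously. ✓
— 1 world.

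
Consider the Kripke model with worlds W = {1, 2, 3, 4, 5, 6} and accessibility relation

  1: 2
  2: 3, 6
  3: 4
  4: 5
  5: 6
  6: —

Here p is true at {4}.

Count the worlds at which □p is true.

2

1: successors {2}; p there: 2:F. ✗
2: successors {3, 6}; p there: 3:F, 6:F. ✗
3: successors {4}; p there: 4:T. ✓
4: successors {5}; p there: 5:F. ✗
5: successors {6}; p there: 6:F. ✗
6: no successors, so □p holds vacuously. ✓
Satisfying worlds: {3, 6}.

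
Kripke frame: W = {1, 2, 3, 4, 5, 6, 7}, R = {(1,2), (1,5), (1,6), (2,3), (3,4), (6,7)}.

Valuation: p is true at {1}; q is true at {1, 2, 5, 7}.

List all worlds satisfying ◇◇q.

{1}

1: successors {2, 5, 6}; ◇q there: 2:F, 5:F, 6:T. ✓
2: successors {3}; ◇q there: 3:F. ✗
3: successors {4}; ◇q there: 4:F. ✗
4: no successors, so ◇◇q fails. ✗
5: no successors, so ◇◇q fails. ✗
6: successors {7}; ◇q there: 7:F. ✗
7: no successors, so ◇◇q fails. ✗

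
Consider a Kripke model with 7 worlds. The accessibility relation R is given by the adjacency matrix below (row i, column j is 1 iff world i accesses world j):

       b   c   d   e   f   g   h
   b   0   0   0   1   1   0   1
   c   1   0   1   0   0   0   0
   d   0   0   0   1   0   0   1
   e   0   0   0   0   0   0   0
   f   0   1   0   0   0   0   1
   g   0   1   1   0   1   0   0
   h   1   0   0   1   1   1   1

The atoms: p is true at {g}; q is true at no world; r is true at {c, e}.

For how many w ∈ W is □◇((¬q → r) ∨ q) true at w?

2

b: successors {e, f, h}; ◇((¬q → r) ∨ q) there: e:F, f:T, h:T. ✗
c: successors {b, d}; ◇((¬q → r) ∨ q) there: b:T, d:T. ✓
d: successors {e, h}; ◇((¬q → r) ∨ q) there: e:F, h:T. ✗
e: no successors, so □◇((¬q → r) ∨ q) holds vacuously. ✓
f: successors {c, h}; ◇((¬q → r) ∨ q) there: c:F, h:T. ✗
g: successors {c, d, f}; ◇((¬q → r) ∨ q) there: c:F, d:T, f:T. ✗
h: successors {b, e, f, g, h}; ◇((¬q → r) ∨ q) there: b:T, e:F, f:T, g:T, h:T. ✗
Satisfying worlds: {c, e}.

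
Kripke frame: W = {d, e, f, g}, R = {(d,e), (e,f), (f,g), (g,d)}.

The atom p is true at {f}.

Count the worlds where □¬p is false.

d: successors {e}; ¬p there: e:T. ✓
e: successors {f}; ¬p there: f:F. ✗
f: successors {g}; ¬p there: g:T. ✓
g: successors {d}; ¬p there: d:T. ✓
Satisfying worlds: {d, f, g}.
So □¬p fails at the other 1 world.

1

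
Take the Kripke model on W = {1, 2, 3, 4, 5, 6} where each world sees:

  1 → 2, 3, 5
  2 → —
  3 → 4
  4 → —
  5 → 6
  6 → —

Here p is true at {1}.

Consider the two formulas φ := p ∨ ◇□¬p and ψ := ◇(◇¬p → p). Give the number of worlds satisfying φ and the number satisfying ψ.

3 and 3

For p ∨ ◇□¬p:
1: p is T, ◇□¬p is T. ✓
2: p is F, ◇□¬p is F. ✗
3: p is F, ◇□¬p is T. ✓
4: p is F, ◇□¬p is F. ✗
5: p is F, ◇□¬p is T. ✓
6: p is F, ◇□¬p is F. ✗
— 3 worlds.
For ◇(◇¬p → p):
1: successors {2, 3, 5}; ◇¬p → p there: 2:T, 3:F, 5:F. ✓
2: no successors, so ◇(◇¬p → p) fails. ✗
3: successors {4}; ◇¬p → p there: 4:T. ✓
4: no successors, so ◇(◇¬p → p) fails. ✗
5: successors {6}; ◇¬p → p there: 6:T. ✓
6: no successors, so ◇(◇¬p → p) fails. ✗
— 3 worlds.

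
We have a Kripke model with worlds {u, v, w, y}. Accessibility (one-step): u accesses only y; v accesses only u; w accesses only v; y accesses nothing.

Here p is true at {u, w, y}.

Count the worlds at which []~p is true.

u: successors {y}; ~p there: y:F. ✗
v: successors {u}; ~p there: u:F. ✗
w: successors {v}; ~p there: v:T. ✓
y: no successors, so []~p holds vacuously. ✓
Satisfying worlds: {w, y}.

2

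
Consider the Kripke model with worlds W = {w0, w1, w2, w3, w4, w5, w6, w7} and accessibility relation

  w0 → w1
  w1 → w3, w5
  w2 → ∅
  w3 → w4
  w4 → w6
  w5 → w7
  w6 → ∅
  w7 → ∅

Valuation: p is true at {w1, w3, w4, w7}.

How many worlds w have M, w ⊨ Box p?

w0: successors {w1}; p there: w1:T. ✓
w1: successors {w3, w5}; p there: w3:T, w5:F. ✗
w2: no successors, so Box p holds vacuously. ✓
w3: successors {w4}; p there: w4:T. ✓
w4: successors {w6}; p there: w6:F. ✗
w5: successors {w7}; p there: w7:T. ✓
w6: no successors, so Box p holds vacuously. ✓
w7: no successors, so Box p holds vacuously. ✓
Satisfying worlds: {w0, w2, w3, w5, w6, w7}.

6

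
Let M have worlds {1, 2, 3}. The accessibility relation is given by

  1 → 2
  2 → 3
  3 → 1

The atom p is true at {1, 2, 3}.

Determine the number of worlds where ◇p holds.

1: successors {2}; p there: 2:T. ✓
2: successors {3}; p there: 3:T. ✓
3: successors {1}; p there: 1:T. ✓
Satisfying worlds: {1, 2, 3}.

3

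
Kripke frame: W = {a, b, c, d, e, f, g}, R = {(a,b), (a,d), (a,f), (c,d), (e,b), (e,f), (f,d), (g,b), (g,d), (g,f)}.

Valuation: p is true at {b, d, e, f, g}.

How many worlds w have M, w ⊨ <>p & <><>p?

a: <>p is T, <><>p is T. ✓
b: <>p is F, <><>p is F. ✗
c: <>p is T, <><>p is F. ✗
d: <>p is F, <><>p is F. ✗
e: <>p is T, <><>p is T. ✓
f: <>p is T, <><>p is F. ✗
g: <>p is T, <><>p is T. ✓
Satisfying worlds: {a, e, g}.

3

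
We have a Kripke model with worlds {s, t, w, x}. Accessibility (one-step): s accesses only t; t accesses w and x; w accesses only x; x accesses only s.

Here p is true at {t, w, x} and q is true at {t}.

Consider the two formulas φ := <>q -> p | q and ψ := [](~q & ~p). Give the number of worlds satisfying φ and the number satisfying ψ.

For <>q -> p | q:
s: <>q is T, p | q is F. ✗
t: <>q is F, p | q is T. ✓
w: <>q is F, p | q is T. ✓
x: <>q is F, p | q is T. ✓
— 3 worlds.
For [](~q & ~p):
s: successors {t}; ~q & ~p there: t:F. ✗
t: successors {w, x}; ~q & ~p there: w:F, x:F. ✗
w: successors {x}; ~q & ~p there: x:F. ✗
x: successors {s}; ~q & ~p there: s:T. ✓
— 1 world.

3 and 1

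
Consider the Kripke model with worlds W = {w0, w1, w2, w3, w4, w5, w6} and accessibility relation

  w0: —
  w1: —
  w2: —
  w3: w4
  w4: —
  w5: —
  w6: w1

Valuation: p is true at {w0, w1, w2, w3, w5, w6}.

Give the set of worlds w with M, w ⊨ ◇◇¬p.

w0: no successors, so ◇◇¬p fails. ✗
w1: no successors, so ◇◇¬p fails. ✗
w2: no successors, so ◇◇¬p fails. ✗
w3: successors {w4}; ◇¬p there: w4:F. ✗
w4: no successors, so ◇◇¬p fails. ✗
w5: no successors, so ◇◇¬p fails. ✗
w6: successors {w1}; ◇¬p there: w1:F. ✗

∅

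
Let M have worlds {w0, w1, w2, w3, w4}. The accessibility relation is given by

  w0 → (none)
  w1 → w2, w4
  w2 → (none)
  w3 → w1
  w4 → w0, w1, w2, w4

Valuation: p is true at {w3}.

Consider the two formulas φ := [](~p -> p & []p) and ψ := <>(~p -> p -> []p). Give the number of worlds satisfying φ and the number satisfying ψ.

2 and 3

For [](~p -> p & []p):
w0: no successors, so [](~p -> p & []p) holds vacuously. ✓
w1: successors {w2, w4}; ~p -> p & []p there: w2:F, w4:F. ✗
w2: no successors, so [](~p -> p & []p) holds vacuously. ✓
w3: successors {w1}; ~p -> p & []p there: w1:F. ✗
w4: successors {w0, w1, w2, w4}; ~p -> p & []p there: w0:F, w1:F, w2:F, w4:F. ✗
— 2 worlds.
For <>(~p -> p -> []p):
w0: no successors, so <>(~p -> p -> []p) fails. ✗
w1: successors {w2, w4}; ~p -> p -> []p there: w2:T, w4:T. ✓
w2: no successors, so <>(~p -> p -> []p) fails. ✗
w3: successors {w1}; ~p -> p -> []p there: w1:T. ✓
w4: successors {w0, w1, w2, w4}; ~p -> p -> []p there: w0:T, w1:T, w2:T, w4:T. ✓
— 3 worlds.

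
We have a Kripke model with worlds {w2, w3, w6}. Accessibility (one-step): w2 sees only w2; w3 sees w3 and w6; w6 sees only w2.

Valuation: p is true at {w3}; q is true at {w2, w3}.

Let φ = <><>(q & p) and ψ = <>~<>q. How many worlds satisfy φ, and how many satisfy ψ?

For <><>(q & p):
w2: successors {w2}; <>(q & p) there: w2:F. ✗
w3: successors {w3, w6}; <>(q & p) there: w3:T, w6:F. ✓
w6: successors {w2}; <>(q & p) there: w2:F. ✗
— 1 world.
For <>~<>q:
w2: successors {w2}; ~<>q there: w2:F. ✗
w3: successors {w3, w6}; ~<>q there: w3:F, w6:F. ✗
w6: successors {w2}; ~<>q there: w2:F. ✗
— 0 worlds.

1 and 0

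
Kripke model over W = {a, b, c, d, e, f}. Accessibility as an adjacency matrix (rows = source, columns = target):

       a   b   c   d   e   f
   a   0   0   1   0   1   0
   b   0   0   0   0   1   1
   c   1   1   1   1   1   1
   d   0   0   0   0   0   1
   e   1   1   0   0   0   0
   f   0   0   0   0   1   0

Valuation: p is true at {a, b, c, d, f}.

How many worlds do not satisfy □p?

4

a: successors {c, e}; p there: c:T, e:F. ✗
b: successors {e, f}; p there: e:F, f:T. ✗
c: successors {a, b, c, d, e, f}; p there: a:T, b:T, c:T, d:T, e:F, f:T. ✗
d: successors {f}; p there: f:T. ✓
e: successors {a, b}; p there: a:T, b:T. ✓
f: successors {e}; p there: e:F. ✗
Satisfying worlds: {d, e}.
So □p fails at the other 4 worlds.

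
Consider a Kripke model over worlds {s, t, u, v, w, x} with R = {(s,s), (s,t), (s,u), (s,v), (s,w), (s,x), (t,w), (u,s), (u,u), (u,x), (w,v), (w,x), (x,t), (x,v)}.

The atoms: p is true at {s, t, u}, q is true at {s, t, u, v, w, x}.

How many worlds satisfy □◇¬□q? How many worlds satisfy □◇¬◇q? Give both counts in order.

For □◇¬□q:
s: successors {s, t, u, v, w, x}; ◇¬□q there: s:F, t:F, u:F, v:F, w:F, x:F. ✗
t: successors {w}; ◇¬□q there: w:F. ✗
u: successors {s, u, x}; ◇¬□q there: s:F, u:F, x:F. ✗
v: no successors, so □◇¬□q holds vacuously. ✓
w: successors {v, x}; ◇¬□q there: v:F, x:F. ✗
x: successors {t, v}; ◇¬□q there: t:F, v:F. ✗
— 1 world.
For □◇¬◇q:
s: successors {s, t, u, v, w, x}; ◇¬◇q there: s:T, t:F, u:F, v:F, w:T, x:T. ✗
t: successors {w}; ◇¬◇q there: w:T. ✓
u: successors {s, u, x}; ◇¬◇q there: s:T, u:F, x:T. ✗
v: no successors, so □◇¬◇q holds vacuously. ✓
w: successors {v, x}; ◇¬◇q there: v:F, x:T. ✗
x: successors {t, v}; ◇¬◇q there: t:F, v:F. ✗
— 2 worlds.

1 and 2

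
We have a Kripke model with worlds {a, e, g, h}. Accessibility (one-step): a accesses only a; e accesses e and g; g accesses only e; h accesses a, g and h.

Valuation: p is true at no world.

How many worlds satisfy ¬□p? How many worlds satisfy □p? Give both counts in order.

4 and 0

For ¬□p:
a: □p is F. ✓
e: □p is F. ✓
g: □p is F. ✓
h: □p is F. ✓
— 4 worlds.
For □p:
a: successors {a}; p there: a:F. ✗
e: successors {e, g}; p there: e:F, g:F. ✗
g: successors {e}; p there: e:F. ✗
h: successors {a, g, h}; p there: a:F, g:F, h:F. ✗
— 0 worlds.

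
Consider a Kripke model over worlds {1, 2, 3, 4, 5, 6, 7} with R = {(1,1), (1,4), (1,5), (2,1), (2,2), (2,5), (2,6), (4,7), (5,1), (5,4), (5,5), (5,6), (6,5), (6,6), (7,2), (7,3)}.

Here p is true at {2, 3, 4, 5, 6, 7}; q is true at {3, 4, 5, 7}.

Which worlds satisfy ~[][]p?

{1, 2, 5, 6, 7}

1: [][]p is F. ✓
2: [][]p is F. ✓
3: [][]p is T. ✗
4: [][]p is T. ✗
5: [][]p is F. ✓
6: [][]p is F. ✓
7: [][]p is F. ✓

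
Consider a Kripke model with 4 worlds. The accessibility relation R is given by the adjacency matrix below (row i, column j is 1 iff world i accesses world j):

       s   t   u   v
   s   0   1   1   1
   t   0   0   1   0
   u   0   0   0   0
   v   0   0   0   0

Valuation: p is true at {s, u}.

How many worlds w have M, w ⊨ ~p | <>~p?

3

s: ~p is F, <>~p is T. ✓
t: ~p is T, <>~p is F. ✓
u: ~p is F, <>~p is F. ✗
v: ~p is T, <>~p is F. ✓
Satisfying worlds: {s, t, v}.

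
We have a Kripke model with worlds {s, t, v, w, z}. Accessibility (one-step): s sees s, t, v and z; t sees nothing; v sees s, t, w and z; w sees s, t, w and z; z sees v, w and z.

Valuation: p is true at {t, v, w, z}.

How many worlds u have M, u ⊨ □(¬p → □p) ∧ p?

2

s: □(¬p → □p) is F, p is F. ✗
t: □(¬p → □p) is T, p is T. ✓
v: □(¬p → □p) is F, p is T. ✗
w: □(¬p → □p) is F, p is T. ✗
z: □(¬p → □p) is T, p is T. ✓
Satisfying worlds: {t, z}.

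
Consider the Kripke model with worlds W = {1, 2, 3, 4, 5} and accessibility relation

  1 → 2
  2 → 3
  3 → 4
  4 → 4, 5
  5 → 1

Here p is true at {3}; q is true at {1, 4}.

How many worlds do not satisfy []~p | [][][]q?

1

1: []~p is T, [][][]q is T. ✓
2: []~p is F, [][][]q is F. ✗
3: []~p is T, [][][]q is F. ✓
4: []~p is T, [][][]q is F. ✓
5: []~p is T, [][][]q is F. ✓
Satisfying worlds: {1, 3, 4, 5}.
So []~p | [][][]q fails at the other 1 world.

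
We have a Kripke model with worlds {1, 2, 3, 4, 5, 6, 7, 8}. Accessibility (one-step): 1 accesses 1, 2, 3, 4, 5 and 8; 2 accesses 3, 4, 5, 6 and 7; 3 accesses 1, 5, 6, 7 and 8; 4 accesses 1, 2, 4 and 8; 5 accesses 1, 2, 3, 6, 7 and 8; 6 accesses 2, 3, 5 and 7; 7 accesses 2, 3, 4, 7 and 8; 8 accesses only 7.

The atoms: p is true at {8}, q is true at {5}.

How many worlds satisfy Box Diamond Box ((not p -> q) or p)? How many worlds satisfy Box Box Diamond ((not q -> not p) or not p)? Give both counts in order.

0 and 8

For Box Diamond Box ((not p -> q) or p):
1: successors {1, 2, 3, 4, 5, 8}; Diamond Box ((not p -> q) or p) there: 1:F, 2:F, 3:F, 4:F, 5:F, 8:F. ✗
2: successors {3, 4, 5, 6, 7}; Diamond Box ((not p -> q) or p) there: 3:F, 4:F, 5:F, 6:F, 7:F. ✗
3: successors {1, 5, 6, 7, 8}; Diamond Box ((not p -> q) or p) there: 1:F, 5:F, 6:F, 7:F, 8:F. ✗
4: successors {1, 2, 4, 8}; Diamond Box ((not p -> q) or p) there: 1:F, 2:F, 4:F, 8:F. ✗
5: successors {1, 2, 3, 6, 7, 8}; Diamond Box ((not p -> q) or p) there: 1:F, 2:F, 3:F, 6:F, 7:F, 8:F. ✗
6: successors {2, 3, 5, 7}; Diamond Box ((not p -> q) or p) there: 2:F, 3:F, 5:F, 7:F. ✗
7: successors {2, 3, 4, 7, 8}; Diamond Box ((not p -> q) or p) there: 2:F, 3:F, 4:F, 7:F, 8:F. ✗
8: successors {7}; Diamond Box ((not p -> q) or p) there: 7:F. ✗
— 0 worlds.
For Box Box Diamond ((not q -> not p) or not p):
1: successors {1, 2, 3, 4, 5, 8}; Box Diamond ((not q -> not p) or not p) there: 1:T, 2:T, 3:T, 4:T, 5:T, 8:T. ✓
2: successors {3, 4, 5, 6, 7}; Box Diamond ((not q -> not p) or not p) there: 3:T, 4:T, 5:T, 6:T, 7:T. ✓
3: successors {1, 5, 6, 7, 8}; Box Diamond ((not q -> not p) or not p) there: 1:T, 5:T, 6:T, 7:T, 8:T. ✓
4: successors {1, 2, 4, 8}; Box Diamond ((not q -> not p) or not p) there: 1:T, 2:T, 4:T, 8:T. ✓
5: successors {1, 2, 3, 6, 7, 8}; Box Diamond ((not q -> not p) or not p) there: 1:T, 2:T, 3:T, 6:T, 7:T, 8:T. ✓
6: successors {2, 3, 5, 7}; Box Diamond ((not q -> not p) or not p) there: 2:T, 3:T, 5:T, 7:T. ✓
7: successors {2, 3, 4, 7, 8}; Box Diamond ((not q -> not p) or not p) there: 2:T, 3:T, 4:T, 7:T, 8:T. ✓
8: successors {7}; Box Diamond ((not q -> not p) or not p) there: 7:T. ✓
— 8 worlds.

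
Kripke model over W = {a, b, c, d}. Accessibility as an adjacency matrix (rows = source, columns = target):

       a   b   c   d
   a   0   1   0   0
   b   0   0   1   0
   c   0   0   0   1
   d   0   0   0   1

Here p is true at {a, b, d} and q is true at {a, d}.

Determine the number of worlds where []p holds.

3

a: successors {b}; p there: b:T. ✓
b: successors {c}; p there: c:F. ✗
c: successors {d}; p there: d:T. ✓
d: successors {d}; p there: d:T. ✓
Satisfying worlds: {a, c, d}.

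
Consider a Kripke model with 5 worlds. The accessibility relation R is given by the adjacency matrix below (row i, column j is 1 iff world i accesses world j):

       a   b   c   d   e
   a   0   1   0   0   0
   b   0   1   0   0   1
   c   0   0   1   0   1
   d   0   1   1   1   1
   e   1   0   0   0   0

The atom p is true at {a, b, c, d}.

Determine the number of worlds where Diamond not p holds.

a: successors {b}; not p there: b:F. ✗
b: successors {b, e}; not p there: b:F, e:T. ✓
c: successors {c, e}; not p there: c:F, e:T. ✓
d: successors {b, c, d, e}; not p there: b:F, c:F, d:F, e:T. ✓
e: successors {a}; not p there: a:F. ✗
Satisfying worlds: {b, c, d}.

3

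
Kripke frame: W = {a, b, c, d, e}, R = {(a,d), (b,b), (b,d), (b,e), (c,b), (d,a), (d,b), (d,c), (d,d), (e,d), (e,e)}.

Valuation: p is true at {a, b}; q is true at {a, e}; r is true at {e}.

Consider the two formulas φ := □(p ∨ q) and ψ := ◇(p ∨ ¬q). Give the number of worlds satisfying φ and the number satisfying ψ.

1 and 5

For □(p ∨ q):
a: successors {d}; p ∨ q there: d:F. ✗
b: successors {b, d, e}; p ∨ q there: b:T, d:F, e:T. ✗
c: successors {b}; p ∨ q there: b:T. ✓
d: successors {a, b, c, d}; p ∨ q there: a:T, b:T, c:F, d:F. ✗
e: successors {d, e}; p ∨ q there: d:F, e:T. ✗
— 1 world.
For ◇(p ∨ ¬q):
a: successors {d}; p ∨ ¬q there: d:T. ✓
b: successors {b, d, e}; p ∨ ¬q there: b:T, d:T, e:F. ✓
c: successors {b}; p ∨ ¬q there: b:T. ✓
d: successors {a, b, c, d}; p ∨ ¬q there: a:T, b:T, c:T, d:T. ✓
e: successors {d, e}; p ∨ ¬q there: d:T, e:F. ✓
— 5 worlds.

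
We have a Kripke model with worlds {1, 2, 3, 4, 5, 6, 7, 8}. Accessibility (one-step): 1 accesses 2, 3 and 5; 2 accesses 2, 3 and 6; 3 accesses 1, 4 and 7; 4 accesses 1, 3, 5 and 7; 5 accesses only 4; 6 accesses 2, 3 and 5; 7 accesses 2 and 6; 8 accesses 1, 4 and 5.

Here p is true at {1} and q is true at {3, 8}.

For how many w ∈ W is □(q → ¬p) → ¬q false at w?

2

1: □(q → ¬p) is T, ¬q is T. ✓
2: □(q → ¬p) is T, ¬q is T. ✓
3: □(q → ¬p) is T, ¬q is F. ✗
4: □(q → ¬p) is T, ¬q is T. ✓
5: □(q → ¬p) is T, ¬q is T. ✓
6: □(q → ¬p) is T, ¬q is T. ✓
7: □(q → ¬p) is T, ¬q is T. ✓
8: □(q → ¬p) is T, ¬q is F. ✗
Satisfying worlds: {1, 2, 4, 5, 6, 7}.
So □(q → ¬p) → ¬q fails at the other 2 worlds.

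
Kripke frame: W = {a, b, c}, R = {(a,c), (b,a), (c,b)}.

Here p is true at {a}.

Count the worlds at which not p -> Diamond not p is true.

a: not p is F, Diamond not p is T. ✓
b: not p is T, Diamond not p is F. ✗
c: not p is T, Diamond not p is T. ✓
Satisfying worlds: {a, c}.

2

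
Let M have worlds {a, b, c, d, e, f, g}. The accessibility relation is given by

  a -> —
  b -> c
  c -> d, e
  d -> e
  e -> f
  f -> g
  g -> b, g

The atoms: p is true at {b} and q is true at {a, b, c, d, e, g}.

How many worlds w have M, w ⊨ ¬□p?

a: □p is T. ✗
b: □p is F. ✓
c: □p is F. ✓
d: □p is F. ✓
e: □p is F. ✓
f: □p is F. ✓
g: □p is F. ✓
Satisfying worlds: {b, c, d, e, f, g}.

6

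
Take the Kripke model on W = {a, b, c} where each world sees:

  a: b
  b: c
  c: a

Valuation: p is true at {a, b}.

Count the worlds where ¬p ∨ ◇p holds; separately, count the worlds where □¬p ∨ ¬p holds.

2 and 2

For ¬p ∨ ◇p:
a: ¬p is F, ◇p is T. ✓
b: ¬p is F, ◇p is F. ✗
c: ¬p is T, ◇p is T. ✓
— 2 worlds.
For □¬p ∨ ¬p:
a: □¬p is F, ¬p is F. ✗
b: □¬p is T, ¬p is F. ✓
c: □¬p is F, ¬p is T. ✓
— 2 worlds.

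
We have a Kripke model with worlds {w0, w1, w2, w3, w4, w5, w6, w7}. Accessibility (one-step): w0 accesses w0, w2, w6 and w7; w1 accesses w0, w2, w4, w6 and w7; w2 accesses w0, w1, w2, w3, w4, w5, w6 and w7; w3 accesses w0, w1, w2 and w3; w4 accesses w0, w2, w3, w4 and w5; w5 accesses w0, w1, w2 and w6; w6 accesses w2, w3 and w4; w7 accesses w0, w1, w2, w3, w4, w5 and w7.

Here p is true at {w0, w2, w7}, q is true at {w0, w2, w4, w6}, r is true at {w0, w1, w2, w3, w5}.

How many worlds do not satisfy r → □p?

5

w0: r is T, □p is F. ✗
w1: r is T, □p is F. ✗
w2: r is T, □p is F. ✗
w3: r is T, □p is F. ✗
w4: r is F, □p is F. ✓
w5: r is T, □p is F. ✗
w6: r is F, □p is F. ✓
w7: r is F, □p is F. ✓
Satisfying worlds: {w4, w6, w7}.
So r → □p fails at the other 5 worlds.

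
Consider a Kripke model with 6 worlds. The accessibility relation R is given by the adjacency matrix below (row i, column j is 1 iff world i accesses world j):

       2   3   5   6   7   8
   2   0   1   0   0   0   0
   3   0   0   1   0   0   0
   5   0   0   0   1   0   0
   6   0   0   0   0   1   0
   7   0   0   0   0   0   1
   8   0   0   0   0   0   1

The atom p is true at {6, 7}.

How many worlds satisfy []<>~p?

4

2: successors {3}; <>~p there: 3:T. ✓
3: successors {5}; <>~p there: 5:F. ✗
5: successors {6}; <>~p there: 6:F. ✗
6: successors {7}; <>~p there: 7:T. ✓
7: successors {8}; <>~p there: 8:T. ✓
8: successors {8}; <>~p there: 8:T. ✓
Satisfying worlds: {2, 6, 7, 8}.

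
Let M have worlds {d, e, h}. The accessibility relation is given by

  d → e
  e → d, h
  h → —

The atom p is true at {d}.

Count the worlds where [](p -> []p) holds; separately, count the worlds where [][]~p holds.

For [](p -> []p):
d: successors {e}; p -> []p there: e:T. ✓
e: successors {d, h}; p -> []p there: d:F, h:T. ✗
h: no successors, so [](p -> []p) holds vacuously. ✓
— 2 worlds.
For [][]~p:
d: successors {e}; []~p there: e:F. ✗
e: successors {d, h}; []~p there: d:T, h:T. ✓
h: no successors, so [][]~p holds vacuously. ✓
— 2 worlds.

2 and 2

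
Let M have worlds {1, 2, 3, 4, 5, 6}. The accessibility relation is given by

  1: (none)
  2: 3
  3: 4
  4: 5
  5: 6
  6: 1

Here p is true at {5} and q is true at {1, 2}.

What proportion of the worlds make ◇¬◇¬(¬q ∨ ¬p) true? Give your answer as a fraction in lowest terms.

1: no successors, so ◇¬◇¬(¬q ∨ ¬p) fails. ✗
2: successors {3}; ¬◇¬(¬q ∨ ¬p) there: 3:T. ✓
3: successors {4}; ¬◇¬(¬q ∨ ¬p) there: 4:T. ✓
4: successors {5}; ¬◇¬(¬q ∨ ¬p) there: 5:T. ✓
5: successors {6}; ¬◇¬(¬q ∨ ¬p) there: 6:T. ✓
6: successors {1}; ¬◇¬(¬q ∨ ¬p) there: 1:T. ✓
That's 5 of 6 worlds, so 5/6.

5/6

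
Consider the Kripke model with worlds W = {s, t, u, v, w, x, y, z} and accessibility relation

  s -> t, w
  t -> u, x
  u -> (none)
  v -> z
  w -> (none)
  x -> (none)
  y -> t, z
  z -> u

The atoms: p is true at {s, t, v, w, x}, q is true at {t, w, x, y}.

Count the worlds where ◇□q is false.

s: successors {t, w}; □q there: t:F, w:T. ✓
t: successors {u, x}; □q there: u:T, x:T. ✓
u: no successors, so ◇□q fails. ✗
v: successors {z}; □q there: z:F. ✗
w: no successors, so ◇□q fails. ✗
x: no successors, so ◇□q fails. ✗
y: successors {t, z}; □q there: t:F, z:F. ✗
z: successors {u}; □q there: u:T. ✓
Satisfying worlds: {s, t, z}.
So ◇□q fails at the other 5 worlds.

5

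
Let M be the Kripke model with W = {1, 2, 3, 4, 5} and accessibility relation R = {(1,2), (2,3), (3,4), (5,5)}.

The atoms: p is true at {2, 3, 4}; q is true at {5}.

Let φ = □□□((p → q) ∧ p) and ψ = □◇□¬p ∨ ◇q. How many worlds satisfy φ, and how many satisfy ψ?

For □□□((p → q) ∧ p):
1: successors {2}; □□((p → q) ∧ p) there: 2:F. ✗
2: successors {3}; □□((p → q) ∧ p) there: 3:T. ✓
3: successors {4}; □□((p → q) ∧ p) there: 4:T. ✓
4: no successors, so □□□((p → q) ∧ p) holds vacuously. ✓
5: successors {5}; □□((p → q) ∧ p) there: 5:F. ✗
— 3 worlds.
For □◇□¬p ∨ ◇q:
1: □◇□¬p is F, ◇q is F. ✗
2: □◇□¬p is T, ◇q is F. ✓
3: □◇□¬p is F, ◇q is F. ✗
4: □◇□¬p is T, ◇q is F. ✓
5: □◇□¬p is T, ◇q is T. ✓
— 3 worlds.

3 and 3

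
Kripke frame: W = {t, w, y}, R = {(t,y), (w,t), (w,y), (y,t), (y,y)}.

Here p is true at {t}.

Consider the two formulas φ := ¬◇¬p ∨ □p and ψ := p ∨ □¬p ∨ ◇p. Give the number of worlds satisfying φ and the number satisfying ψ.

For ¬◇¬p ∨ □p:
t: ¬◇¬p is F, □p is F. ✗
w: ¬◇¬p is F, □p is F. ✗
y: ¬◇¬p is F, □p is F. ✗
— 0 worlds.
For p ∨ □¬p ∨ ◇p:
t: p is T, □¬p ∨ ◇p is T. ✓
w: p is F, □¬p ∨ ◇p is T. ✓
y: p is F, □¬p ∨ ◇p is T. ✓
— 3 worlds.

0 and 3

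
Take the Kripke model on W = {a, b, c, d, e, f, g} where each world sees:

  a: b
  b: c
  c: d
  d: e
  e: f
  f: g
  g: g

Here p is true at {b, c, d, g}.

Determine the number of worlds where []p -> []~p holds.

2

a: []p is T, []~p is F. ✗
b: []p is T, []~p is F. ✗
c: []p is T, []~p is F. ✗
d: []p is F, []~p is T. ✓
e: []p is F, []~p is T. ✓
f: []p is T, []~p is F. ✗
g: []p is T, []~p is F. ✗
Satisfying worlds: {d, e}.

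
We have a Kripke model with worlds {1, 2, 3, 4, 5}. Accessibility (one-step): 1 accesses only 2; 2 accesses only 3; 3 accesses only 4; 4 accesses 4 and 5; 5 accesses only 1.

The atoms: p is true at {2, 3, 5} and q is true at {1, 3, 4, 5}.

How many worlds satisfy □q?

4

1: successors {2}; q there: 2:F. ✗
2: successors {3}; q there: 3:T. ✓
3: successors {4}; q there: 4:T. ✓
4: successors {4, 5}; q there: 4:T, 5:T. ✓
5: successors {1}; q there: 1:T. ✓
Satisfying worlds: {2, 3, 4, 5}.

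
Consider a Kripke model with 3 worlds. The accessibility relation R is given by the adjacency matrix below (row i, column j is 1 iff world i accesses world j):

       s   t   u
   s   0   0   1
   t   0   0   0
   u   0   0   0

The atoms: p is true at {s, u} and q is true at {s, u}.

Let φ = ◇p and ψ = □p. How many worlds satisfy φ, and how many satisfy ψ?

1 and 3

For ◇p:
s: successors {u}; p there: u:T. ✓
t: no successors, so ◇p fails. ✗
u: no successors, so ◇p fails. ✗
— 1 world.
For □p:
s: successors {u}; p there: u:T. ✓
t: no successors, so □p holds vacuously. ✓
u: no successors, so □p holds vacuously. ✓
— 3 worlds.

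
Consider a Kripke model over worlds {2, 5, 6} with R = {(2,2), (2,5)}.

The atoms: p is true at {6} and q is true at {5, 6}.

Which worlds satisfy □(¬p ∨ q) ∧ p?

2: □(¬p ∨ q) is T, p is F. ✗
5: □(¬p ∨ q) is T, p is F. ✗
6: □(¬p ∨ q) is T, p is T. ✓

{6}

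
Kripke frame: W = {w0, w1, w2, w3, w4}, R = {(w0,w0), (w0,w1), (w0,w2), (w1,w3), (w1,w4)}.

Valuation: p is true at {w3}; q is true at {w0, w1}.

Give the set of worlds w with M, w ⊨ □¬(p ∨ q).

w0: successors {w0, w1, w2}; ¬(p ∨ q) there: w0:F, w1:F, w2:T. ✗
w1: successors {w3, w4}; ¬(p ∨ q) there: w3:F, w4:T. ✗
w2: no successors, so □¬(p ∨ q) holds vacuously. ✓
w3: no successors, so □¬(p ∨ q) holds vacuously. ✓
w4: no successors, so □¬(p ∨ q) holds vacuously. ✓

{w2, w3, w4}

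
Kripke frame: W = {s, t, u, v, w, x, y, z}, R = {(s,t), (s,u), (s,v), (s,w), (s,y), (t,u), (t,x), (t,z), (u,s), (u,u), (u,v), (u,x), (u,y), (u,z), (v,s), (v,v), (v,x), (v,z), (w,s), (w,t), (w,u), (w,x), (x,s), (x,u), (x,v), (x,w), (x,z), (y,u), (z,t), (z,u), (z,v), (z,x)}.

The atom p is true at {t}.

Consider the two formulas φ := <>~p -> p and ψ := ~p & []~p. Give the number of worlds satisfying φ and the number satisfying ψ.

1 and 4

For <>~p -> p:
s: <>~p is T, p is F. ✗
t: <>~p is T, p is T. ✓
u: <>~p is T, p is F. ✗
v: <>~p is T, p is F. ✗
w: <>~p is T, p is F. ✗
x: <>~p is T, p is F. ✗
y: <>~p is T, p is F. ✗
z: <>~p is T, p is F. ✗
— 1 world.
For ~p & []~p:
s: ~p is T, []~p is F. ✗
t: ~p is F, []~p is T. ✗
u: ~p is T, []~p is T. ✓
v: ~p is T, []~p is T. ✓
w: ~p is T, []~p is F. ✗
x: ~p is T, []~p is T. ✓
y: ~p is T, []~p is T. ✓
z: ~p is T, []~p is F. ✗
— 4 worlds.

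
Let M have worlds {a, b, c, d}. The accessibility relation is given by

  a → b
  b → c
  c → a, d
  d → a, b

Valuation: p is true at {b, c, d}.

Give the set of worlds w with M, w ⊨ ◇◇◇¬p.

a: successors {b}; ◇◇¬p there: b:T. ✓
b: successors {c}; ◇◇¬p there: c:T. ✓
c: successors {a, d}; ◇◇¬p there: a:F, d:F. ✗
d: successors {a, b}; ◇◇¬p there: a:F, b:T. ✓

{a, b, d}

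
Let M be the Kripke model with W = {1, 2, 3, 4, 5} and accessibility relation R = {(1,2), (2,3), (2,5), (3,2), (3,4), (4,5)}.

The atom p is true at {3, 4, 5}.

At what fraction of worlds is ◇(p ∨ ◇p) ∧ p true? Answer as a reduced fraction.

1: ◇(p ∨ ◇p) is T, p is F. ✗
2: ◇(p ∨ ◇p) is T, p is F. ✗
3: ◇(p ∨ ◇p) is T, p is T. ✓
4: ◇(p ∨ ◇p) is T, p is T. ✓
5: ◇(p ∨ ◇p) is F, p is T. ✗
That's 2 of 5 worlds, so 2/5.

2/5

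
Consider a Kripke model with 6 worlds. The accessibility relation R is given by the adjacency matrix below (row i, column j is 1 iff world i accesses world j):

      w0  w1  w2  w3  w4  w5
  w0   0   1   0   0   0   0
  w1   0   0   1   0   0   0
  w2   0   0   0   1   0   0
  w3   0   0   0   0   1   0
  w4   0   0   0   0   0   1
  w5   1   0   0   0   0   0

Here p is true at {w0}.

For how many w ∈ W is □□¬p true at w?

5

w0: successors {w1}; □¬p there: w1:T. ✓
w1: successors {w2}; □¬p there: w2:T. ✓
w2: successors {w3}; □¬p there: w3:T. ✓
w3: successors {w4}; □¬p there: w4:T. ✓
w4: successors {w5}; □¬p there: w5:F. ✗
w5: successors {w0}; □¬p there: w0:T. ✓
Satisfying worlds: {w0, w1, w2, w3, w5}.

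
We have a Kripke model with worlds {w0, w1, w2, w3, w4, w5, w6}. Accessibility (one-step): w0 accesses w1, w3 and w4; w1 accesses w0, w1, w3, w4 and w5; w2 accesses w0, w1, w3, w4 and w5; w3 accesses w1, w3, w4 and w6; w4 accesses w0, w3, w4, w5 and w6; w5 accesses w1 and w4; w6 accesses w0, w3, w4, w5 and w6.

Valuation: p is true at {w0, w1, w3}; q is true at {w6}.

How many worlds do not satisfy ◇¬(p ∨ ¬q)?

4

w0: successors {w1, w3, w4}; ¬(p ∨ ¬q) there: w1:F, w3:F, w4:F. ✗
w1: successors {w0, w1, w3, w4, w5}; ¬(p ∨ ¬q) there: w0:F, w1:F, w3:F, w4:F, w5:F. ✗
w2: successors {w0, w1, w3, w4, w5}; ¬(p ∨ ¬q) there: w0:F, w1:F, w3:F, w4:F, w5:F. ✗
w3: successors {w1, w3, w4, w6}; ¬(p ∨ ¬q) there: w1:F, w3:F, w4:F, w6:T. ✓
w4: successors {w0, w3, w4, w5, w6}; ¬(p ∨ ¬q) there: w0:F, w3:F, w4:F, w5:F, w6:T. ✓
w5: successors {w1, w4}; ¬(p ∨ ¬q) there: w1:F, w4:F. ✗
w6: successors {w0, w3, w4, w5, w6}; ¬(p ∨ ¬q) there: w0:F, w3:F, w4:F, w5:F, w6:T. ✓
Satisfying worlds: {w3, w4, w6}.
So ◇¬(p ∨ ¬q) fails at the other 4 worlds.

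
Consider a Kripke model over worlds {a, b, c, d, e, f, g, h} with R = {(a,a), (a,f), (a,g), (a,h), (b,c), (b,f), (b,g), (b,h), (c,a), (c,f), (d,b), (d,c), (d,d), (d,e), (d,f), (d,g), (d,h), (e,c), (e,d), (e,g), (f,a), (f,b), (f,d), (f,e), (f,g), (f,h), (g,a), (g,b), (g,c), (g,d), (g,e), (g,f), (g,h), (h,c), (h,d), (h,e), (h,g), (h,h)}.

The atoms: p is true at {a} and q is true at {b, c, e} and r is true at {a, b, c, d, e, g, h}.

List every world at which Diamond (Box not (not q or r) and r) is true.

a: successors {a, f, g, h}; Box not (not q or r) and r there: a:F, f:F, g:F, h:F. ✗
b: successors {c, f, g, h}; Box not (not q or r) and r there: c:F, f:F, g:F, h:F. ✗
c: successors {a, f}; Box not (not q or r) and r there: a:F, f:F. ✗
d: successors {b, c, d, e, f, g, h}; Box not (not q or r) and r there: b:F, c:F, d:F, e:F, f:F, g:F, h:F. ✗
e: successors {c, d, g}; Box not (not q or r) and r there: c:F, d:F, g:F. ✗
f: successors {a, b, d, e, g, h}; Box not (not q or r) and r there: a:F, b:F, d:F, e:F, g:F, h:F. ✗
g: successors {a, b, c, d, e, f, h}; Box not (not q or r) and r there: a:F, b:F, c:F, d:F, e:F, f:F, h:F. ✗
h: successors {c, d, e, g, h}; Box not (not q or r) and r there: c:F, d:F, e:F, g:F, h:F. ✗

∅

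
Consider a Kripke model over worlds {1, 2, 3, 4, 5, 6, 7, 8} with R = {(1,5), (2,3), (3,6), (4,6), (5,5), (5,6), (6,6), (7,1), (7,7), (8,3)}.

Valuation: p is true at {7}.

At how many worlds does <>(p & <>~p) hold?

1: successors {5}; p & <>~p there: 5:F. ✗
2: successors {3}; p & <>~p there: 3:F. ✗
3: successors {6}; p & <>~p there: 6:F. ✗
4: successors {6}; p & <>~p there: 6:F. ✗
5: successors {5, 6}; p & <>~p there: 5:F, 6:F. ✗
6: successors {6}; p & <>~p there: 6:F. ✗
7: successors {1, 7}; p & <>~p there: 1:F, 7:T. ✓
8: successors {3}; p & <>~p there: 3:F. ✗
Satisfying worlds: {7}.

1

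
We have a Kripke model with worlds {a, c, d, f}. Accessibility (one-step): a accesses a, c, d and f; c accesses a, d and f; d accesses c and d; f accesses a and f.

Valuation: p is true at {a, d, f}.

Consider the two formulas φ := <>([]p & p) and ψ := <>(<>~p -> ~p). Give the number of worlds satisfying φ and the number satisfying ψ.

3 and 4

For <>([]p & p):
a: successors {a, c, d, f}; []p & p there: a:F, c:F, d:F, f:T. ✓
c: successors {a, d, f}; []p & p there: a:F, d:F, f:T. ✓
d: successors {c, d}; []p & p there: c:F, d:F. ✗
f: successors {a, f}; []p & p there: a:F, f:T. ✓
— 3 worlds.
For <>(<>~p -> ~p):
a: successors {a, c, d, f}; <>~p -> ~p there: a:F, c:T, d:F, f:T. ✓
c: successors {a, d, f}; <>~p -> ~p there: a:F, d:F, f:T. ✓
d: successors {c, d}; <>~p -> ~p there: c:T, d:F. ✓
f: successors {a, f}; <>~p -> ~p there: a:F, f:T. ✓
— 4 worlds.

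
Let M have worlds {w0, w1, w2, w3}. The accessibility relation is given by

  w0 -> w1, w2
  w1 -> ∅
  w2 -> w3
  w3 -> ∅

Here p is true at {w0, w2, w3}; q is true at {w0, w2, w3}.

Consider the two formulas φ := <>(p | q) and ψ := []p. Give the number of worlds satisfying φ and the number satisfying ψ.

2 and 3

For <>(p | q):
w0: successors {w1, w2}; p | q there: w1:F, w2:T. ✓
w1: no successors, so <>(p | q) fails. ✗
w2: successors {w3}; p | q there: w3:T. ✓
w3: no successors, so <>(p | q) fails. ✗
— 2 worlds.
For []p:
w0: successors {w1, w2}; p there: w1:F, w2:T. ✗
w1: no successors, so []p holds vacuously. ✓
w2: successors {w3}; p there: w3:T. ✓
w3: no successors, so []p holds vacuously. ✓
— 3 worlds.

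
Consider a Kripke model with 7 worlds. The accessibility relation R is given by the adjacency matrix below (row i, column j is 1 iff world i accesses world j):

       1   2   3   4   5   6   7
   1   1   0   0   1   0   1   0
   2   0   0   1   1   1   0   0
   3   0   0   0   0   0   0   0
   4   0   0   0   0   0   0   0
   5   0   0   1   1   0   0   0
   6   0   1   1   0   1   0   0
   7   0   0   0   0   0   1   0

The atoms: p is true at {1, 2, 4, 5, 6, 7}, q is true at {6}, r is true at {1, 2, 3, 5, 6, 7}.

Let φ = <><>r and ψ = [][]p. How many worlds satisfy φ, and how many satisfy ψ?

For <><>r:
1: successors {1, 4, 6}; <>r there: 1:T, 4:F, 6:T. ✓
2: successors {3, 4, 5}; <>r there: 3:F, 4:F, 5:T. ✓
3: no successors, so <><>r fails. ✗
4: no successors, so <><>r fails. ✗
5: successors {3, 4}; <>r there: 3:F, 4:F. ✗
6: successors {2, 3, 5}; <>r there: 2:T, 3:F, 5:T. ✓
7: successors {6}; <>r there: 6:T. ✓
— 4 worlds.
For [][]p:
1: successors {1, 4, 6}; []p there: 1:T, 4:T, 6:F. ✗
2: successors {3, 4, 5}; []p there: 3:T, 4:T, 5:F. ✗
3: no successors, so [][]p holds vacuously. ✓
4: no successors, so [][]p holds vacuously. ✓
5: successors {3, 4}; []p there: 3:T, 4:T. ✓
6: successors {2, 3, 5}; []p there: 2:F, 3:T, 5:F. ✗
7: successors {6}; []p there: 6:F. ✗
— 3 worlds.

4 and 3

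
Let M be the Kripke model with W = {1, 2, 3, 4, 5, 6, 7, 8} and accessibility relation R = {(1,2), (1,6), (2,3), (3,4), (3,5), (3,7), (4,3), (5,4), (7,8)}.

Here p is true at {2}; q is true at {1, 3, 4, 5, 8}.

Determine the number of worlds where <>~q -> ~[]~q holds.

1: <>~q is T, ~[]~q is F. ✗
2: <>~q is F, ~[]~q is T. ✓
3: <>~q is T, ~[]~q is T. ✓
4: <>~q is F, ~[]~q is T. ✓
5: <>~q is F, ~[]~q is T. ✓
6: <>~q is F, ~[]~q is F. ✓
7: <>~q is F, ~[]~q is T. ✓
8: <>~q is F, ~[]~q is F. ✓
Satisfying worlds: {2, 3, 4, 5, 6, 7, 8}.

7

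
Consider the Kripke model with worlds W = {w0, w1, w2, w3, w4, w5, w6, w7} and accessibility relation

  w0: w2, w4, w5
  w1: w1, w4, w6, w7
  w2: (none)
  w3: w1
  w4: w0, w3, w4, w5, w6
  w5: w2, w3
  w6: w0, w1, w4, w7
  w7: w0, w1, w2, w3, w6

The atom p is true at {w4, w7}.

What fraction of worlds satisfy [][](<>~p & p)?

1/8

w0: successors {w2, w4, w5}; [](<>~p & p) there: w2:T, w4:F, w5:F. ✗
w1: successors {w1, w4, w6, w7}; [](<>~p & p) there: w1:F, w4:F, w6:F, w7:F. ✗
w2: no successors, so [][](<>~p & p) holds vacuously. ✓
w3: successors {w1}; [](<>~p & p) there: w1:F. ✗
w4: successors {w0, w3, w4, w5, w6}; [](<>~p & p) there: w0:F, w3:F, w4:F, w5:F, w6:F. ✗
w5: successors {w2, w3}; [](<>~p & p) there: w2:T, w3:F. ✗
w6: successors {w0, w1, w4, w7}; [](<>~p & p) there: w0:F, w1:F, w4:F, w7:F. ✗
w7: successors {w0, w1, w2, w3, w6}; [](<>~p & p) there: w0:F, w1:F, w2:T, w3:F, w6:F. ✗
That's 1 of 8 worlds, so 1/8.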